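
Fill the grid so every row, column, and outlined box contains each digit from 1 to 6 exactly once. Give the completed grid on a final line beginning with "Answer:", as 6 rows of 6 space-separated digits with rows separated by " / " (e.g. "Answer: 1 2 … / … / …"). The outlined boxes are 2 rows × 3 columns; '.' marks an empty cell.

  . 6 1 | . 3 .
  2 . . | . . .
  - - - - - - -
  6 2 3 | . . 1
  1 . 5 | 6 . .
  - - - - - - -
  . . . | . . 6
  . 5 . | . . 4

Step 1. [r2c3∈{4}] r2c3 has the single candidate 4, so r2c3=4.
Step 2. [r5c2∈{1,3,4}] across col 2, 1 lands solely at r5c2, so r5c2=1.
Step 3. [r2c6∈{5}] r2c6's peers cover all but 5 ⇒ r2c6=5.
Step 4. [r5c3∈{2}] r5c3 has the single candidate 2 ⇒ r5c3=2.
Step 5. [r5c5∈{5}] r5c5 is down to just 5, so r5c5=5.
Step 6. [r1c4∈{2,4}] r1c4 is the only open cell in row 1 admitting 4, so r1c4=4.
Step 7. [r6c4∈{1,2,3}] r6c4 is the only open cell in col 4 admitting 2 ⇒ r6c4=2.
Step 8. [r4c5∈{2,4}] in col 5, 2 fits only at r4c5. So r4c5=2.
Step 9. [r5c4∈{3}] r5c4's peers cover all but 3, so r5c4=3.
Step 10. [r6c5∈{1}] nothing but 1 survives at r6c5. So r6c5=1.
Step 11. [r3c5∈{4}] nothing but 4 survives at r3c5. So r3c5=4.
Step 12. [r3c4∈{5}] only 5 remains possible at r3c4. So r3c4=5.
Step 13. [r1c6∈{2}] r1c6 has the single candidate 2 ⇒ r1c6=2.
Step 14. [r6c3∈{6}] nothing but 6 survives at r6c3 ⇒ r6c3=6.
Step 15. [r6c1∈{3}] r6c1 is down to just 3. So r6c1=3.
Step 16. [r2c2∈{3}] only 3 remains possible at r2c2. So r2c2=3.
Step 17. [r4c2∈{4}] r4c2 is down to just 4 ⇒ r4c2=4.
Step 18. [r4c6∈{3}] r4c6 has the single candidate 3. So r4c6=3.
Step 19. [r1c1∈{5}] only 5 remains possible at r1c1 ⇒ r1c1=5.
Step 20. [r5c1∈{4}] r5c1's peers cover all but 4 ⇒ r5c1=4.
Step 21. [r2c5∈{6}] r2c5's peers cover all but 6 ⇒ r2c5=6.
Step 22. [r2c4∈{1}] r2c4's peers cover all but 1. So r2c4=1.

Answer: 5 6 1 4 3 2 / 2 3 4 1 6 5 / 6 2 3 5 4 1 / 1 4 5 6 2 3 / 4 1 2 3 5 6 / 3 5 6 2 1 4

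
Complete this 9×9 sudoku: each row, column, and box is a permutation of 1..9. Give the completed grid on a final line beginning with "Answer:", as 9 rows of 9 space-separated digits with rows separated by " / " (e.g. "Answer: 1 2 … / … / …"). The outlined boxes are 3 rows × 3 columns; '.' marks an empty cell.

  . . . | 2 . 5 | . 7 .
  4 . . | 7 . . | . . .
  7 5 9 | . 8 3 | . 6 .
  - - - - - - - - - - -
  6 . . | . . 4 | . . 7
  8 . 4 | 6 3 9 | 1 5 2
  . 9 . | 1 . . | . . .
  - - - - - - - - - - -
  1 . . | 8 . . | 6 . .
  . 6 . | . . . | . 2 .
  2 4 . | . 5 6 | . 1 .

Step 1. [r1c1∈{3}] r1c1 is down to just 3. So r1c1=3.
Step 2. [r2c6∈{1}] r2c6 has the single candidate 1, so r2c6=1.
Step 3. [r8c6∈{7}] only 7 remains possible at r8c6 ⇒ r8c6=7.
Step 4. [r4c5∈{2}] r4c5 has the single candidate 2 ⇒ r4c5=2.
Step 5. [r8c1∈{5,9}] in col 1, 9 fits only at r8c1, so r8c1=9.
Step 6. [r3c4∈{4}] nothing but 4 survives at r3c4. So r3c4=4.
Step 7. [r9c4∈{3,9}] in col 4, 9 fits only at r9c4. So r9c4=9.
Step 8. [r6c3∈{2,3,5,7}] 2 has one home in row 6: r6c3. So r6c3=2.
Step 9. [r9c7∈{3,7,8}] r9c7 is the only open cell in col 7 admitting 7 ⇒ r9c7=7.
Step 10. [r6c9∈{3,4,6,8}] 6 has one home in row 6: r6c9 ⇒ r6c9=6.
Step 11. [r7c5∈{4}] r7c5 is down to just 4. So r7c5=4.
Step 12. [r8c4∈{3}] r8c4 is down to just 3, so r8c4=3.
Step 13. [r6c8∈{3,4,8}] col 8 places 4 nowhere but r6c8. So r6c8=4.
Step 14. [r6c7∈{3,8}] across row 6, 3 lands solely at r6c7. So r6c7=3.
Step 15. [r7c3∈{3,5,7}] across col 3, 7 lands solely at r7c3, so r7c3=7.
Step 16. [r7c9∈{3,5,9}] r7c9 is the only open cell in row 7 admitting 5 ⇒ r7c9=5.
Step 17. [r7c2∈{3}] nothing but 3 survives at r7c2. So r7c2=3.
Step 18. [r9c3∈{8}] r9c3 has the single candidate 8, so r9c3=8.
Step 19. [r2c7∈{2,5,8,9}] row 2 places 5 nowhere but r2c7. So r2c7=5.
Step 20. [r2c8∈{3,8,9}] col 8 places 3 nowhere but r2c8 ⇒ r2c8=3.
Step 21. [r4c3∈{1,3,5}] across row 4, 3 lands solely at r4c3. So r4c3=3.
Step 22. [r1c3∈{1,6}] col 3 places 1 nowhere but r1c3. So r1c3=1.
Step 23. [r1c2∈{8}] r1c2's peers cover all but 8. So r1c2=8.
Step 24. [r2c9∈{8,9}] in row 2, 8 fits only at r2c9. So r2c9=8.
Step 25. [r1c9∈{4,9}] col 9 places 9 nowhere but r1c9 ⇒ r1c9=9.
Step 26. [r8c7∈{4,8}] r8c7 is the only open cell in row 8 admitting 8 ⇒ r8c7=8.
Step 27. [r2c5∈{6,9}] 9 has one home in row 2: r2c5. So r2c5=9.
Step 28. [r7c8∈{9}] only 9 remains possible at r7c8. So r7c8=9.
Step 29. [r4c2∈{1}] r4c2 has the single candidate 1 ⇒ r4c2=1.
Step 30. [r7c6∈{2}] nothing but 2 survives at r7c6, so r7c6=2.
Step 31. [r2c3∈{6}] r2c3 has the single candidate 6 ⇒ r2c3=6.
Step 32. [r8c9∈{4}] nothing but 4 survives at r8c9, so r8c9=4.
Step 33. [r6c5∈{7}] only 7 remains possible at r6c5 ⇒ r6c5=7.
Step 34. [r4c4∈{5}] only 5 remains possible at r4c4, so r4c4=5.
Step 35. [r1c5∈{6}] only 6 remains possible at r1c5. So r1c5=6.
Step 36. [r8c3∈{5}] r8c3 is down to just 5. So r8c3=5.
Step 37. [r6c6∈{8}] only 8 remains possible at r6c6, so r6c6=8.
Step 38. [r3c9∈{1}] r3c9 has the single candidate 1 ⇒ r3c9=1.
Step 39. [r6c1∈{5}] nothing but 5 survives at r6c1. So r6c1=5.
Step 40. [r8c5∈{1}] r8c5's peers cover all but 1. So r8c5=1.
Step 41. [r4c7∈{9}] r4c7 has the single candidate 9. So r4c7=9.
Step 42. [r9c9∈{3}] nothing but 3 survives at r9c9. So r9c9=3.
Step 43. [r1c7∈{4}] nothing but 4 survives at r1c7 ⇒ r1c7=4.
Step 44. [r4c8∈{8}] nothing but 8 survives at r4c8, so r4c8=8.
Step 45. [r5c2∈{7}] only 7 remains possible at r5c2 ⇒ r5c2=7.
Step 46. [r3c7∈{2}] r3c7 has the single candidate 2. So r3c7=2.
Step 47. [r2c2∈{2}] only 2 remains possible at r2c2 ⇒ r2c2=2.

Answer: 3 8 1 2 6 5 4 7 9 / 4 2 6 7 9 1 5 3 8 / 7 5 9 4 8 3 2 6 1 / 6 1 3 5 2 4 9 8 7 / 8 7 4 6 3 9 1 5 2 / 5 9 2 1 7 8 3 4 6 / 1 3 7 8 4 2 6 9 5 / 9 6 5 3 1 7 8 2 4 / 2 4 8 9 5 6 7 1 3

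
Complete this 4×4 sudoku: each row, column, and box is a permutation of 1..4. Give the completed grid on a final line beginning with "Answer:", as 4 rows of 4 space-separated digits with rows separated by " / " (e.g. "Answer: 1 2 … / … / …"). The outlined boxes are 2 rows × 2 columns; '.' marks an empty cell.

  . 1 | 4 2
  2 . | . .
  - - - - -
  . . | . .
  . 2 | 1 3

Step 1. [r1c1∈{3}] r1c1 has the single candidate 3. So r1c1=3.
Step 2. [r3c4∈{4}] r3c4 is down to just 4. So r3c4=4.
Step 3. [r2c4∈{1}] r2c4's peers cover all but 1. So r2c4=1.
Step 4. [r2c3∈{3}] nothing but 3 survives at r2c3, so r2c3=3.
Step 5. [r3c2∈{3}] r3c2 is down to just 3. So r3c2=3.
Step 6. [r3c1∈{1}] r3c1 is down to just 1, so r3c1=1.
Step 7. [r3c3∈{2}] r3c3 is down to just 2, so r3c3=2.
Step 8. [r2c2∈{4}] nothing but 4 survives at r2c2. So r2c2=4.
Step 9. [r4c1∈{4}] r4c1 has the single candidate 4. So r4c1=4.

Answer: 3 1 4 2 / 2 4 3 1 / 1 3 2 4 / 4 2 1 3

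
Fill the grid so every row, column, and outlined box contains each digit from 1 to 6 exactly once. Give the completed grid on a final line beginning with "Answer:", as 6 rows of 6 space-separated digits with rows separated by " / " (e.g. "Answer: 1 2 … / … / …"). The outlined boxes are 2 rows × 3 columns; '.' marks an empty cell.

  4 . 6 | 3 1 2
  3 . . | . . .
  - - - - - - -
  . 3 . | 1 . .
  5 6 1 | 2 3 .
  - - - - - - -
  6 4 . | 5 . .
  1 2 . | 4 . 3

Step 1. [r4c6∈{4}] nothing but 4 survives at r4c6. So r4c6=4.
Step 2. [r2c3∈{2,5}] row 2 places 2 nowhere but r2c3, so r2c3=2.
Step 3. [r2c5∈{4,5,6}] across row 2, 4 lands solely at r2c5, so r2c5=4.
Step 4. [r2c6∈{5,6}] in box 2, 5 fits only at r2c6, so r2c6=5.
Step 5. [r3c5∈{5,6}] in row 3, 5 fits only at r3c5. So r3c5=5.
Step 6. [r5c6∈{1}] only 1 remains possible at r5c6, so r5c6=1.
Step 7. [r2c4∈{6}] nothing but 6 survives at r2c4 ⇒ r2c4=6.
Step 8. [r6c3∈{5}] r6c3 has the single candidate 5, so r6c3=5.
Step 9. [r3c1∈{2}] r3c1 has the single candidate 2, so r3c1=2.
Step 10. [r2c2∈{1}] nothing but 1 survives at r2c2, so r2c2=1.
Step 11. [r5c5∈{2}] nothing but 2 survives at r5c5, so r5c5=2.
Step 12. [r3c3∈{4}] only 4 remains possible at r3c3, so r3c3=4.
Step 13. [r1c2∈{5}] nothing but 5 survives at r1c2 ⇒ r1c2=5.
Step 14. [r5c3∈{3}] only 3 remains possible at r5c3 ⇒ r5c3=3.
Step 15. [r3c6∈{6}] r3c6 is down to just 6 ⇒ r3c6=6.
Step 16. [r6c5∈{6}] r6c5's peers cover all but 6, so r6c5=6.

Answer: 4 5 6 3 1 2 / 3 1 2 6 4 5 / 2 3 4 1 5 6 / 5 6 1 2 3 4 / 6 4 3 5 2 1 / 1 2 5 4 6 3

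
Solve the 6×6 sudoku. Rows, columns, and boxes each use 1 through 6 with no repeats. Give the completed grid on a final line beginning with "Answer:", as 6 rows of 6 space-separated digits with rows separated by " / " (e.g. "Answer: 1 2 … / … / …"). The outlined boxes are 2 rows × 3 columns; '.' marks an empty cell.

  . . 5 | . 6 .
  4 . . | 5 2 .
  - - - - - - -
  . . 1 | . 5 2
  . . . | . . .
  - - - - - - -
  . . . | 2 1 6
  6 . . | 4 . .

Step 1. [r3c1∈{3}] nothing but 3 survives at r3c1, so r3c1=3.
Step 2. [r1c1∈{1,2}] col 1 places 1 nowhere but r1c1. So r1c1=1.
Step 3. [r6c5∈{3}] r6c5 has the single candidate 3 ⇒ r6c5=3.
Step 4. [r3c2∈{4,6}] r3c2 is the only open cell in row 3 admitting 4 ⇒ r3c2=4.
Step 5. [r1c4∈{3}] r1c4 has the single candidate 3. So r1c4=3.
Step 6. [r5c1∈{5}] r5c1's peers cover all but 5. So r5c1=5.
Step 7. [r4c6∈{1,3,4}] r4c6 is the only open cell in row 4 admitting 3 ⇒ r4c6=3.
Step 8. [r4c2∈{2,5,6}] 5 has one home in row 4: r4c2, so r4c2=5.
Step 9. [r4c3∈{2,6}] box 3 places 6 nowhere but r4c3. So r4c3=6.
Step 10. [r2c3∈{3}] nothing but 3 survives at r2c3, so r2c3=3.
Step 11. [r1c2∈{2}] nothing but 2 survives at r1c2. So r1c2=2.
Step 12. [r5c2∈{3}] r5c2's peers cover all but 3, so r5c2=3.
Step 13. [r2c2∈{6}] nothing but 6 survives at r2c2 ⇒ r2c2=6.
Step 14. [r4c1∈{2}] r4c1 is down to just 2. So r4c1=2.
Step 15. [r6c6∈{5}] r6c6's peers cover all but 5 ⇒ r6c6=5.
Step 16. [r6c3∈{2}] only 2 remains possible at r6c3. So r6c3=2.
Step 17. [r5c3∈{4}] r5c3 has the single candidate 4, so r5c3=4.
Step 18. [r3c4∈{6}] r3c4 has the single candidate 6, so r3c4=6.
Step 19. [r1c6∈{4}] r1c6's peers cover all but 4 ⇒ r1c6=4.
Step 20. [r6c2∈{1}] nothing but 1 survives at r6c2, so r6c2=1.
Step 21. [r4c5∈{4}] r4c5 has the single candidate 4 ⇒ r4c5=4.
Step 22. [r4c4∈{1}] r4c4's peers cover all but 1 ⇒ r4c4=1.
Step 23. [r2c6∈{1}] r2c6 is down to just 1, so r2c6=1.

Answer: 1 2 5 3 6 4 / 4 6 3 5 2 1 / 3 4 1 6 5 2 / 2 5 6 1 4 3 / 5 3 4 2 1 6 / 6 1 2 4 3 5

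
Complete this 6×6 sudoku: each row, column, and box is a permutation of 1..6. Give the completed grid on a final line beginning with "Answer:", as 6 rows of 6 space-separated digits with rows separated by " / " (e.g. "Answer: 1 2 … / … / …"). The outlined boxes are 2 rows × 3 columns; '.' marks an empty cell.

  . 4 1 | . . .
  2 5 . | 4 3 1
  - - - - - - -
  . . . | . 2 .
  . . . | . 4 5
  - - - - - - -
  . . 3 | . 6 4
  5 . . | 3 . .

Step 1. [r5c1∈{1}] nothing but 1 survives at r5c1 ⇒ r5c1=1.
Step 2. [r6c6∈{2}] r6c6 has the single candidate 2, so r6c6=2.
Step 3. [r2c3∈{6}] r2c3's peers cover all but 6. So r2c3=6.
Step 4. [r3c1∈{3,4,6}] in col 1, 4 fits only at r3c1, so r3c1=4.
Step 5. [r4c1∈{3,6}] 6 has one home in col 1: r4c1 ⇒ r4c1=6.
Step 6. [r4c2∈{1,2,3}] r4c2 is the only open cell in row 4 admitting 3, so r4c2=3.
Step 7. [r1c6∈{6}] only 6 remains possible at r1c6 ⇒ r1c6=6.
Step 8. [r1c5∈{5}] only 5 remains possible at r1c5 ⇒ r1c5=5.
Step 9. [r4c4∈{1}] only 1 remains possible at r4c4, so r4c4=1.
Step 10. [r3c6∈{3}] r3c6 is down to just 3. So r3c6=3.
Step 11. [r3c2∈{1}] r3c2 is down to just 1 ⇒ r3c2=1.
Step 12. [r3c3∈{5}] only 5 remains possible at r3c3 ⇒ r3c3=5.
Step 13. [r4c3∈{2}] r4c3 is down to just 2, so r4c3=2.
Step 14. [r3c4∈{6}] r3c4 has the single candidate 6. So r3c4=6.
Step 15. [r6c3∈{4}] nothing but 4 survives at r6c3 ⇒ r6c3=4.
Step 16. [r5c2∈{2}] r5c2 has the single candidate 2, so r5c2=2.
Step 17. [r1c1∈{3}] r1c1's peers cover all but 3, so r1c1=3.
Step 18. [r1c4∈{2}] r1c4 has the single candidate 2 ⇒ r1c4=2.
Step 19. [r6c2∈{6}] r6c2 is down to just 6. So r6c2=6.
Step 20. [r6c5∈{1}] only 1 remains possible at r6c5 ⇒ r6c5=1.
Step 21. [r5c4∈{5}] r5c4's peers cover all but 5. So r5c4=5.

Answer: 3 4 1 2 5 6 / 2 5 6 4 3 1 / 4 1 5 6 2 3 / 6 3 2 1 4 5 / 1 2 3 5 6 4 / 5 6 4 3 1 2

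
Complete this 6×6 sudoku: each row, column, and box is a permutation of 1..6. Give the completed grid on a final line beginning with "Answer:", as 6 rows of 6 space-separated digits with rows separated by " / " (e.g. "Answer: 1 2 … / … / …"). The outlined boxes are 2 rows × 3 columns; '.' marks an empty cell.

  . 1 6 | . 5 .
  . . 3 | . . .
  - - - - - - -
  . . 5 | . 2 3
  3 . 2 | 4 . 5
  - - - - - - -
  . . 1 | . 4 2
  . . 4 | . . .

Step 1. [r6c5∈{1,3,6}] r6c5 is the only open cell in col 5 admitting 3, so r6c5=3.
Step 2. [r4c2∈{6}] r4c2's peers cover all but 6 ⇒ r4c2=6.
Step 3. [r3c4∈{1,6}] r3c4 is the only open cell in row 3 admitting 6, so r3c4=6.
Step 4. [r5c4∈{5}] nothing but 5 survives at r5c4. So r5c4=5.
Step 5. [r6c6∈{1,6}] 6 has one home in box 6: r6c6, so r6c6=6.
Step 6. [r2c6∈{1,4}] in col 6, 1 fits only at r2c6, so r2c6=1.
Step 7. [r2c4∈{2}] r2c4's peers cover all but 2 ⇒ r2c4=2.
Step 8. [r6c2∈{2,5}] 2 has one home in col 2: r6c2, so r6c2=2.
Step 9. [r2c2∈{4,5}] 5 has one home in col 2: r2c2. So r2c2=5.
Step 10. [r2c1∈{4}] r2c1 is down to just 4 ⇒ r2c1=4.
Step 11. [r5c1∈{6}] nothing but 6 survives at r5c1 ⇒ r5c1=6.
Step 12. [r3c2∈{4}] r3c2 has the single candidate 4, so r3c2=4.
Step 13. [r3c1∈{1}] r3c1 is down to just 1. So r3c1=1.
Step 14. [r1c6∈{4}] r1c6 is down to just 4 ⇒ r1c6=4.
Step 15. [r2c5∈{6}] nothing but 6 survives at r2c5 ⇒ r2c5=6.
Step 16. [r1c1∈{2}] r1c1 has the single candidate 2 ⇒ r1c1=2.
Step 17. [r4c5∈{1}] only 1 remains possible at r4c5. So r4c5=1.
Step 18. [r5c2∈{3}] r5c2's peers cover all but 3, so r5c2=3.
Step 19. [r6c4∈{1}] r6c4 has the single candidate 1, so r6c4=1.
Step 20. [r6c1∈{5}] only 5 remains possible at r6c1 ⇒ r6c1=5.
Step 21. [r1c4∈{3}] r1c4 has the single candidate 3 ⇒ r1c4=3.

Answer: 2 1 6 3 5 4 / 4 5 3 2 6 1 / 1 4 5 6 2 3 / 3 6 2 4 1 5 / 6 3 1 5 4 2 / 5 2 4 1 3 6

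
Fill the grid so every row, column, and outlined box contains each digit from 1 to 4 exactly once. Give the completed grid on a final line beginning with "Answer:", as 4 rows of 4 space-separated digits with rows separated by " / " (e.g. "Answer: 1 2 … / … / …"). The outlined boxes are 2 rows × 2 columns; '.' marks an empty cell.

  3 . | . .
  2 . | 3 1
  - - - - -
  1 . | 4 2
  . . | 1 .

Step 1. [r4c2∈{2,3,4}] r4c2 is the only open cell in row 4 admitting 2. So r4c2=2.
Step 2. [r1c2∈{1,4}] 1 has one home in row 1: r1c2 ⇒ r1c2=1.
Step 3. [r3c2∈{3}] nothing but 3 survives at r3c2 ⇒ r3c2=3.
Step 4. [r2c2∈{4}] nothing but 4 survives at r2c2 ⇒ r2c2=4.
Step 5. [r1c3∈{2}] r1c3 is down to just 2, so r1c3=2.
Step 6. [r4c4∈{3}] nothing but 3 survives at r4c4, so r4c4=3.
Step 7. [r4c1∈{4}] r4c1's peers cover all but 4, so r4c1=4.
Step 8. [r1c4∈{4}] r1c4's peers cover all but 4 ⇒ r1c4=4.

Answer: 3 1 2 4 / 2 4 3 1 / 1 3 4 2 / 4 2 1 3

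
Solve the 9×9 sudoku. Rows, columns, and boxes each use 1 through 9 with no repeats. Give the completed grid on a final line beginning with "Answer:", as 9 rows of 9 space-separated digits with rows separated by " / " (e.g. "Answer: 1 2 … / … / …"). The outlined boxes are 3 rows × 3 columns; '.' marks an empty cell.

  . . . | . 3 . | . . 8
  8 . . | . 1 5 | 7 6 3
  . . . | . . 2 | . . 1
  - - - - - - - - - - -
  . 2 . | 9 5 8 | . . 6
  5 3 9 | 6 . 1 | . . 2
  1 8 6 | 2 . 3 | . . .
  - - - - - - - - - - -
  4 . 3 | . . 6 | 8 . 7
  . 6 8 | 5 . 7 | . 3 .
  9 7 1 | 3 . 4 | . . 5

Step 1. [r5c7∈{4}] r5c7 has the single candidate 4, so r5c7=4.
Step 2. [r2c4∈{4}] r2c4 has the single candidate 4 ⇒ r2c4=4.
Step 3. [r9c8∈{2}] r9c8 has the single candidate 2 ⇒ r9c8=2.
Step 4. [r1c4∈{7}] nothing but 7 survives at r1c4. So r1c4=7.
Step 5. [r1c6∈{9}] r1c6 is down to just 9, so r1c6=9.
Step 6. [r8c7∈{1,9}] row 8 places 1 nowhere but r8c7 ⇒ r8c7=1.
Step 7. [r7c8∈{9}] only 9 remains possible at r7c8. So r7c8=9.
Step 8. [r1c7∈{2,5}] col 7 places 2 nowhere but r1c7, so r1c7=2.
Step 9. [r4c1∈{7}] r4c1's peers cover all but 7 ⇒ r4c1=7.
Step 10. [r3c7∈{5,9}] r3c7 is the only open cell in box 3 admitting 9, so r3c7=9.
Step 11. [r3c3∈{4,5,7}] row 3 places 7 nowhere but r3c3 ⇒ r3c3=7.
Step 12. [r1c3∈{4,5}] 5 has one home in col 3: r1c3, so r1c3=5.
Step 13. [r5c5∈{7}] r5c5 is down to just 7 ⇒ r5c5=7.
Step 14. [r1c8∈{4}] nothing but 4 survives at r1c8 ⇒ r1c8=4.
Step 15. [r3c5∈{6,8}] across col 5, 6 lands solely at r3c5, so r3c5=6.
Step 16. [r8c5∈{2,9}] in row 8, 9 fits only at r8c5. So r8c5=9.
Step 17. [r3c8∈{5}] r3c8 is down to just 5. So r3c8=5.
Step 18. [r7c4∈{1}] r7c4 has the single candidate 1 ⇒ r7c4=1.
Step 19. [r5c8∈{8}] r5c8's peers cover all but 8, so r5c8=8.
Step 20. [r2c2∈{9}] r2c2 is down to just 9, so r2c2=9.
Step 21. [r3c2∈{4}] r3c2 has the single candidate 4. So r3c2=4.
Step 22. [r8c1∈{2}] r8c1's peers cover all but 2, so r8c1=2.
Step 23. [r3c4∈{8}] only 8 remains possible at r3c4, so r3c4=8.
Step 24. [r3c1∈{3}] r3c1 has the single candidate 3. So r3c1=3.
Step 25. [r6c7∈{5}] only 5 remains possible at r6c7, so r6c7=5.
Step 26. [r8c9∈{4}] r8c9 is down to just 4, so r8c9=4.
Step 27. [r7c2∈{5}] r7c2's peers cover all but 5. So r7c2=5.
Step 28. [r1c1∈{6}] nothing but 6 survives at r1c1. So r1c1=6.
Step 29. [r6c8∈{7}] r6c8 is down to just 7, so r6c8=7.
Step 30. [r6c5∈{4}] r6c5 is down to just 4 ⇒ r6c5=4.
Step 31. [r9c7∈{6}] only 6 remains possible at r9c7 ⇒ r9c7=6.
Step 32. [r4c8∈{1}] r4c8 is down to just 1. So r4c8=1.
Step 33. [r7c5∈{2}] only 2 remains possible at r7c5, so r7c5=2.
Step 34. [r4c7∈{3}] nothing but 3 survives at r4c7. So r4c7=3.
Step 35. [r1c2∈{1}] r1c2's peers cover all but 1, so r1c2=1.
Step 36. [r4c3∈{4}] only 4 remains possible at r4c3 ⇒ r4c3=4.
Step 37. [r6c9∈{9}] r6c9 is down to just 9. So r6c9=9.
Step 38. [r9c5∈{8}] r9c5 is down to just 8, so r9c5=8.
Step 39. [r2c3∈{2}] r2c3's peers cover all but 2, so r2c3=2.

Answer: 6 1 5 7 3 9 2 4 8 / 8 9 2 4 1 5 7 6 3 / 3 4 7 8 6 2 9 5 1 / 7 2 4 9 5 8 3 1 6 / 5 3 9 6 7 1 4 8 2 / 1 8 6 2 4 3 5 7 9 / 4 5 3 1 2 6 8 9 7 / 2 6 8 5 9 7 1 3 4 / 9 7 1 3 8 4 6 2 5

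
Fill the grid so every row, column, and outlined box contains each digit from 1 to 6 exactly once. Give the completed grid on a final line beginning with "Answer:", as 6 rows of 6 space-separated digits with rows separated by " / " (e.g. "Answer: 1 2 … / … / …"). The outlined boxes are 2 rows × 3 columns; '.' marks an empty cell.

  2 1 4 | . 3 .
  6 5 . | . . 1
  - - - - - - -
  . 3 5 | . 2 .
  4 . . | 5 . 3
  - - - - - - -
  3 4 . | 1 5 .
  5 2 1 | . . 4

Step 1. [r3c6∈{6}] only 6 remains possible at r3c6 ⇒ r3c6=6.
Step 2. [r2c4∈{2,4}] 2 has one home in row 2: r2c4. So r2c4=2.
Step 3. [r5c3∈{6}] only 6 remains possible at r5c3. So r5c3=6.
Step 4. [r6c4∈{3,6}] 3 has one home in row 6: r6c4. So r6c4=3.
Step 5. [r5c6∈{2}] r5c6's peers cover all but 2 ⇒ r5c6=2.
Step 6. [r3c1∈{1}] only 1 remains possible at r3c1 ⇒ r3c1=1.
Step 7. [r2c5∈{4}] r2c5 is down to just 4, so r2c5=4.
Step 8. [r2c3∈{3}] r2c3 has the single candidate 3 ⇒ r2c3=3.
Step 9. [r4c3∈{2}] r4c3 is down to just 2. So r4c3=2.
Step 10. [r4c5∈{1}] nothing but 1 survives at r4c5 ⇒ r4c5=1.
Step 11. [r1c6∈{5}] only 5 remains possible at r1c6, so r1c6=5.
Step 12. [r4c2∈{6}] nothing but 6 survives at r4c2, so r4c2=6.
Step 13. [r6c5∈{6}] r6c5's peers cover all but 6 ⇒ r6c5=6.
Step 14. [r3c4∈{4}] r3c4 is down to just 4 ⇒ r3c4=4.
Step 15. [r1c4∈{6}] r1c4 has the single candidate 6 ⇒ r1c4=6.

Answer: 2 1 4 6 3 5 / 6 5 3 2 4 1 / 1 3 5 4 2 6 / 4 6 2 5 1 3 / 3 4 6 1 5 2 / 5 2 1 3 6 4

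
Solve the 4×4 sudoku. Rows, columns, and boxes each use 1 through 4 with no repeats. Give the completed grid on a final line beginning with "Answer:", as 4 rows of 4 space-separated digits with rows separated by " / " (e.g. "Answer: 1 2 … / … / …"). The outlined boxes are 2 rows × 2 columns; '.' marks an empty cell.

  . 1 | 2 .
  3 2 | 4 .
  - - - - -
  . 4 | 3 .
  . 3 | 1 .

Step 1. [r3c4∈{2}] r3c4 has the single candidate 2 ⇒ r3c4=2.
Step 2. [r3c1∈{1}] r3c1 is down to just 1 ⇒ r3c1=1.
Step 3. [r1c4∈{3}] r1c4's peers cover all but 3, so r1c4=3.
Step 4. [r1c1∈{4}] nothing but 4 survives at r1c1 ⇒ r1c1=4.
Step 5. [r2c4∈{1}] r2c4's peers cover all but 1. So r2c4=1.
Step 6. [r4c1∈{2}] r4c1 is down to just 2 ⇒ r4c1=2.
Step 7. [r4c4∈{4}] r4c4's peers cover all but 4 ⇒ r4c4=4.

Answer: 4 1 2 3 / 3 2 4 1 / 1 4 3 2 / 2 3 1 4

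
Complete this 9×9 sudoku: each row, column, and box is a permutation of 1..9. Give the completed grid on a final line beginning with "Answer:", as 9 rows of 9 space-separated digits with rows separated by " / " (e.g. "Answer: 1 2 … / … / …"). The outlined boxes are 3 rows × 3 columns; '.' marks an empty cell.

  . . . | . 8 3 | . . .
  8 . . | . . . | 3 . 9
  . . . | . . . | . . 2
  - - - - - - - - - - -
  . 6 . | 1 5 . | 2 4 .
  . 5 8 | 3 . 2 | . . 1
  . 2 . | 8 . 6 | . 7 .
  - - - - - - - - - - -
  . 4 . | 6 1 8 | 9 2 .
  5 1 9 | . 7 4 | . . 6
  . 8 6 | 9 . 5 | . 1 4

Step 1. [r2c2∈{7}] only 7 remains possible at r2c2 ⇒ r2c2=7.
Step 2. [r5c1∈{4,7,9}] 7 has one home in row 5: r5c1. So r5c1=7.
Step 3. [r7c1∈{3}] r7c1 has the single candidate 3 ⇒ r7c1=3.
Step 4. [r5c5∈{4,9}] 4 has one home in row 5: r5c5, so r5c5=4.
Step 5. [r4c1∈{9}] r4c1 is down to just 9. So r4c1=9.
Step 6. [r3c6∈{1,7,9}] r3c6 is the only open cell in col 6 admitting 9 ⇒ r3c6=9.
Step 7. [r3c5∈{6}] r3c5's peers cover all but 6, so r3c5=6.
Step 8. [r1c1∈{1,2,4,6}] across col 1, 6 lands solely at r1c1. So r1c1=6.
Step 9. [r1c8∈{5}] r1c8's peers cover all but 5, so r1c8=5.
Step 10. [r1c9∈{7}] r1c9 has the single candidate 7, so r1c9=7.
Step 11. [r2c5∈{2}] r2c5 has the single candidate 2. So r2c5=2.
Step 12. [r1c4∈{4}] nothing but 4 survives at r1c4. So r1c4=4.
Step 13. [r2c3∈{1,4,5}] across row 2, 4 lands solely at r2c3, so r2c3=4.
Step 14. [r3c1∈{1}] r3c1 has the single candidate 1, so r3c1=1.
Step 15. [r4c3∈{3}] only 3 remains possible at r4c3. So r4c3=3.
Step 16. [r8c7∈{8}] r8c7's peers cover all but 8 ⇒ r8c7=8.
Step 17. [r6c7∈{5}] r6c7's peers cover all but 5. So r6c7=5.
Step 18. [r2c4∈{5}] r2c4 is down to just 5, so r2c4=5.
Step 19. [r5c8∈{6,9}] row 5 places 9 nowhere but r5c8, so r5c8=9.
Step 20. [r1c3∈{2}] r1c3 has the single candidate 2, so r1c3=2.
Step 21. [r3c8∈{8}] only 8 remains possible at r3c8 ⇒ r3c8=8.
Step 22. [r7c9∈{5}] r7c9 is down to just 5. So r7c9=5.
Step 23. [r5c7∈{6}] nothing but 6 survives at r5c7 ⇒ r5c7=6.
Step 24. [r9c7∈{7}] r9c7 is down to just 7 ⇒ r9c7=7.
Step 25. [r8c4∈{2}] r8c4's peers cover all but 2. So r8c4=2.
Step 26. [r6c5∈{9}] r6c5 has the single candidate 9 ⇒ r6c5=9.
Step 27. [r1c2∈{9}] r1c2 is down to just 9. So r1c2=9.
Step 28. [r4c6∈{7}] only 7 remains possible at r4c6. So r4c6=7.
Step 29. [r3c2∈{3}] r3c2 is down to just 3 ⇒ r3c2=3.
Step 30. [r9c5∈{3}] r9c5 is down to just 3 ⇒ r9c5=3.
Step 31. [r6c3∈{1}] nothing but 1 survives at r6c3, so r6c3=1.
Step 32. [r3c7∈{4}] nothing but 4 survives at r3c7. So r3c7=4.
Step 33. [r6c9∈{3}] only 3 remains possible at r6c9. So r6c9=3.
Step 34. [r4c9∈{8}] r4c9 is down to just 8, so r4c9=8.
Step 35. [r2c8∈{6}] r2c8 is down to just 6 ⇒ r2c8=6.
Step 36. [r2c6∈{1}] r2c6 has the single candidate 1, so r2c6=1.
Step 37. [r8c8∈{3}] only 3 remains possible at r8c8, so r8c8=3.
Step 38. [r7c3∈{7}] r7c3 has the single candidate 7. So r7c3=7.
Step 39. [r9c1∈{2}] r9c1 has the single candidate 2. So r9c1=2.
Step 40. [r1c7∈{1}] only 1 remains possible at r1c7. So r1c7=1.
Step 41. [r6c1∈{4}] nothing but 4 survives at r6c1, so r6c1=4.
Step 42. [r3c3∈{5}] nothing but 5 survives at r3c3 ⇒ r3c3=5.
Step 43. [r3c4∈{7}] only 7 remains possible at r3c4 ⇒ r3c4=7.

Answer: 6 9 2 4 8 3 1 5 7 / 8 7 4 5 2 1 3 6 9 / 1 3 5 7 6 9 4 8 2 / 9 6 3 1 5 7 2 4 8 / 7 5 8 3 4 2 6 9 1 / 4 2 1 8 9 6 5 7 3 / 3 4 7 6 1 8 9 2 5 / 5 1 9 2 7 4 8 3 6 / 2 8 6 9 3 5 7 1 4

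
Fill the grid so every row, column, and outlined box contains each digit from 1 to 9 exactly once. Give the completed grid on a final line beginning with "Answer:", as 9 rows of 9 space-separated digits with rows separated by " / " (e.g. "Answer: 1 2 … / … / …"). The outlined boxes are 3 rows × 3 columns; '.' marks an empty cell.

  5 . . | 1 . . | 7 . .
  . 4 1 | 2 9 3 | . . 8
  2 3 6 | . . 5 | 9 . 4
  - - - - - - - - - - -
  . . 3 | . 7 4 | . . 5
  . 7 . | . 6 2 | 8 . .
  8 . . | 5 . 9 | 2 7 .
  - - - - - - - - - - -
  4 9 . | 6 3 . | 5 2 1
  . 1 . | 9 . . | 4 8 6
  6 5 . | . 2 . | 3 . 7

Step 1. [r5c9∈{3,9}] in col 9, 9 fits only at r5c9. So r5c9=9.
Step 2. [r4c7∈{1,6}] r4c7 is the only open cell in col 7 admitting 1. So r4c7=1.
Step 3. [r9c3∈{8}] r9c3's peers cover all but 8, so r9c3=8.
Step 4. [r8c6∈{7}] only 7 remains possible at r8c6, so r8c6=7.
Step 5. [r3c5∈{8}] r3c5 is down to just 8 ⇒ r3c5=8.
Step 6. [r4c8∈{6}] nothing but 6 survives at r4c8 ⇒ r4c8=6.
Step 7. [r6c9∈{3}] r6c9's peers cover all but 3. So r6c9=3.
Step 8. [r5c3∈{4,5}] 5 has one home in row 5: r5c3, so r5c3=5.
Step 9. [r7c3∈{7}] r7c3's peers cover all but 7, so r7c3=7.
Step 10. [r9c8∈{9}] r9c8 has the single candidate 9 ⇒ r9c8=9.
Step 11. [r4c2∈{2}] only 2 remains possible at r4c2, so r4c2=2.
Step 12. [r6c5∈{1}] only 1 remains possible at r6c5 ⇒ r6c5=1.
Step 13. [r1c8∈{3}] r1c8 is down to just 3 ⇒ r1c8=3.
Step 14. [r5c4∈{3}] only 3 remains possible at r5c4. So r5c4=3.
Step 15. [r8c5∈{5}] r8c5 has the single candidate 5. So r8c5=5.
Step 16. [r6c3∈{4}] only 4 remains possible at r6c3. So r6c3=4.
Step 17. [r1c5∈{4}] nothing but 4 survives at r1c5. So r1c5=4.
Step 18. [r9c4∈{4}] nothing but 4 survives at r9c4 ⇒ r9c4=4.
Step 19. [r4c1∈{9}] nothing but 9 survives at r4c1. So r4c1=9.
Step 20. [r1c9∈{2}] r1c9 is down to just 2, so r1c9=2.
Step 21. [r5c8∈{4}] r5c8's peers cover all but 4 ⇒ r5c8=4.
Step 22. [r6c2∈{6}] nothing but 6 survives at r6c2 ⇒ r6c2=6.
Step 23. [r2c7∈{6}] r2c7 has the single candidate 6, so r2c7=6.
Step 24. [r1c6∈{6}] r1c6's peers cover all but 6. So r1c6=6.
Step 25. [r4c4∈{8}] only 8 remains possible at r4c4, so r4c4=8.
Step 26. [r5c1∈{1}] r5c1 has the single candidate 1 ⇒ r5c1=1.
Step 27. [r8c1∈{3}] nothing but 3 survives at r8c1 ⇒ r8c1=3.
Step 28. [r3c8∈{1}] nothing but 1 survives at r3c8 ⇒ r3c8=1.
Step 29. [r3c4∈{7}] r3c4 is down to just 7, so r3c4=7.
Step 30. [r1c3∈{9}] nothing but 9 survives at r1c3. So r1c3=9.
Step 31. [r2c8∈{5}] r2c8 has the single candidate 5, so r2c8=5.
Step 32. [r9c6∈{1}] r9c6 has the single candidate 1 ⇒ r9c6=1.
Step 33. [r1c2∈{8}] r1c2's peers cover all but 8, so r1c2=8.
Step 34. [r8c3∈{2}] only 2 remains possible at r8c3 ⇒ r8c3=2.
Step 35. [r7c6∈{8}] only 8 remains possible at r7c6 ⇒ r7c6=8.
Step 36. [r2c1∈{7}] only 7 remains possible at r2c1, so r2c1=7.

Answer: 5 8 9 1 4 6 7 3 2 / 7 4 1 2 9 3 6 5 8 / 2 3 6 7 8 5 9 1 4 / 9 2 3 8 7 4 1 6 5 / 1 7 5 3 6 2 8 4 9 / 8 6 4 5 1 9 2 7 3 / 4 9 7 6 3 8 5 2 1 / 3 1 2 9 5 7 4 8 6 / 6 5 8 4 2 1 3 9 7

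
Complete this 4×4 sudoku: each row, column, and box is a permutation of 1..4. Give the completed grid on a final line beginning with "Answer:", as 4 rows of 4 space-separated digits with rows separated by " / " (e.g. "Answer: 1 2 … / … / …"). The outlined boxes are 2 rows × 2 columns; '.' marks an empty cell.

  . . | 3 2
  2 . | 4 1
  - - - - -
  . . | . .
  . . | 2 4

Step 1. [r3c2∈{1,2,3,4}] across row 3, 2 lands solely at r3c2 ⇒ r3c2=2.
Step 2. [r3c1∈{1,3,4}] in row 3, 4 fits only at r3c1, so r3c1=4.
Step 3. [r1c1∈{1}] r1c1 has the single candidate 1, so r1c1=1.
Step 4. [r2c2∈{3}] nothing but 3 survives at r2c2, so r2c2=3.
Step 5. [r1c2∈{4}] nothing but 4 survives at r1c2 ⇒ r1c2=4.
Step 6. [r4c2∈{1}] r4c2 is down to just 1. So r4c2=1.
Step 7. [r4c1∈{3}] only 3 remains possible at r4c1. So r4c1=3.
Step 8. [r3c4∈{3}] nothing but 3 survives at r3c4, so r3c4=3.
Step 9. [r3c3∈{1}] r3c3 is down to just 1. So r3c3=1.

Answer: 1 4 3 2 / 2 3 4 1 / 4 2 1 3 / 3 1 2 4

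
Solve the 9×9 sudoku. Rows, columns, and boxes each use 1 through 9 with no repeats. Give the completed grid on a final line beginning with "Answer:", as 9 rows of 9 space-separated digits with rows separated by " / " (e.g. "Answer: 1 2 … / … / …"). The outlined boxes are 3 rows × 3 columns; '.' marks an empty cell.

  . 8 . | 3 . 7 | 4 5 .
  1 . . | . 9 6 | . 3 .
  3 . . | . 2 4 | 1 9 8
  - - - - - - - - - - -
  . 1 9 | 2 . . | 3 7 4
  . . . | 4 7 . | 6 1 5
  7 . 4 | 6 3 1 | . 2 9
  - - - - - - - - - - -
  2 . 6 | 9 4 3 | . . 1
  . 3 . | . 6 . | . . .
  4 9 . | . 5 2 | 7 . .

Step 1. [r8c6∈{8}] r8c6 is down to just 8 ⇒ r8c6=8.
Step 2. [r2c7∈{2}] r2c7's peers cover all but 2. So r2c7=2.
Step 3. [r8c1∈{5}] r8c1 is down to just 5. So r8c1=5.
Step 4. [r3c2∈{5,6,7}] across row 3, 6 lands solely at r3c2 ⇒ r3c2=6.
Step 5. [r3c3∈{5,7}] 7 has one home in row 3: r3c3 ⇒ r3c3=7.
Step 6. [r9c3∈{1,8}] across box 7, 8 lands solely at r9c3 ⇒ r9c3=8.
Step 7. [r2c3∈{5}] only 5 remains possible at r2c3, so r2c3=5.
Step 8. [r9c4∈{1}] r9c4 has the single candidate 1 ⇒ r9c4=1.
Step 9. [r1c3∈{2}] r1c3 has the single candidate 2 ⇒ r1c3=2.
Step 10. [r4c5∈{8}] r4c5's peers cover all but 8 ⇒ r4c5=8.
Step 11. [r6c7∈{8}] r6c7 is down to just 8. So r6c7=8.
Step 12. [r9c8∈{6}] r9c8 has the single candidate 6 ⇒ r9c8=6.
Step 13. [r1c9∈{6}] r1c9 is down to just 6. So r1c9=6.
Step 14. [r6c2∈{5}] only 5 remains possible at r6c2. So r6c2=5.
Step 15. [r2c2∈{4}] r2c2 is down to just 4, so r2c2=4.
Step 16. [r8c4∈{7}] r8c4's peers cover all but 7 ⇒ r8c4=7.
Step 17. [r4c6∈{5}] r4c6 has the single candidate 5, so r4c6=5.
Step 18. [r2c9∈{7}] only 7 remains possible at r2c9, so r2c9=7.
Step 19. [r5c2∈{2}] r5c2 is down to just 2. So r5c2=2.
Step 20. [r5c6∈{9}] r5c6 has the single candidate 9, so r5c6=9.
Step 21. [r4c1∈{6}] r4c1's peers cover all but 6 ⇒ r4c1=6.
Step 22. [r2c4∈{8}] r2c4 is down to just 8. So r2c4=8.
Step 23. [r8c9∈{2}] only 2 remains possible at r8c9 ⇒ r8c9=2.
Step 24. [r8c3∈{1}] r8c3 has the single candidate 1. So r8c3=1.
Step 25. [r3c4∈{5}] r3c4 is down to just 5, so r3c4=5.
Step 26. [r8c7∈{9}] r8c7 has the single candidate 9, so r8c7=9.
Step 27. [r8c8∈{4}] r8c8's peers cover all but 4, so r8c8=4.
Step 28. [r1c5∈{1}] only 1 remains possible at r1c5 ⇒ r1c5=1.
Step 29. [r5c3∈{3}] only 3 remains possible at r5c3, so r5c3=3.
Step 30. [r1c1∈{9}] r1c1's peers cover all but 9, so r1c1=9.
Step 31. [r5c1∈{8}] r5c1 has the single candidate 8 ⇒ r5c1=8.
Step 32. [r7c7∈{5}] r7c7's peers cover all but 5, so r7c7=5.
Step 33. [r7c8∈{8}] nothing but 8 survives at r7c8, so r7c8=8.
Step 34. [r7c2∈{7}] r7c2 has the single candidate 7. So r7c2=7.
Step 35. [r9c9∈{3}] r9c9 is down to just 3 ⇒ r9c9=3.

Answer: 9 8 2 3 1 7 4 5 6 / 1 4 5 8 9 6 2 3 7 / 3 6 7 5 2 4 1 9 8 / 6 1 9 2 8 5 3 7 4 / 8 2 3 4 7 9 6 1 5 / 7 5 4 6 3 1 8 2 9 / 2 7 6 9 4 3 5 8 1 / 5 3 1 7 6 8 9 4 2 / 4 9 8 1 5 2 7 6 3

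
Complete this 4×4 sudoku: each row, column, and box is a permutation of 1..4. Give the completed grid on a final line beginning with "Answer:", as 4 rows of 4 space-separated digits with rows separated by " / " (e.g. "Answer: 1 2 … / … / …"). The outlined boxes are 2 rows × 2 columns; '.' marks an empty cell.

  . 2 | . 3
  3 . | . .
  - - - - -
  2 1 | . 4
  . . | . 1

Step 1. [r2c2∈{4}] r2c2 is down to just 4 ⇒ r2c2=4.
Step 2. [r4c3∈{2,3}] r4c3 is the only open cell in row 4 admitting 2. So r4c3=2.
Step 3. [r1c1∈{1}] r1c1 is down to just 1 ⇒ r1c1=1.
Step 4. [r4c2∈{3}] only 3 remains possible at r4c2 ⇒ r4c2=3.
Step 5. [r3c3∈{3}] r3c3 has the single candidate 3 ⇒ r3c3=3.
Step 6. [r4c1∈{4}] r4c1's peers cover all but 4, so r4c1=4.
Step 7. [r1c3∈{4}] nothing but 4 survives at r1c3. So r1c3=4.
Step 8. [r2c4∈{2}] nothing but 2 survives at r2c4. So r2c4=2.
Step 9. [r2c3∈{1}] r2c3's peers cover all but 1. So r2c3=1.

Answer: 1 2 4 3 / 3 4 1 2 / 2 1 3 4 / 4 3 2 1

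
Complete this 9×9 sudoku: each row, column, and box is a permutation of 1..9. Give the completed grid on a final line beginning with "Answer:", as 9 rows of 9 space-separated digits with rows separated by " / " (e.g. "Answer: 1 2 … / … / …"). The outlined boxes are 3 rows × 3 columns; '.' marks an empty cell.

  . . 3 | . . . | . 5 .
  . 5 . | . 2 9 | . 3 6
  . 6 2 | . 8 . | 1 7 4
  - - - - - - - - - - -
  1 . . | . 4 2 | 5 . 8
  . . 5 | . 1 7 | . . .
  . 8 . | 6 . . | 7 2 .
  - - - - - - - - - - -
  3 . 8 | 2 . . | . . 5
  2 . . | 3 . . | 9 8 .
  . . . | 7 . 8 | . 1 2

Step 1. [r7c2∈{1,4,7,9}] 7 has one home in row 7: r7c2 ⇒ r7c2=7.
Step 2. [r4c4∈{9}] r4c4 is down to just 9. So r4c4=9.
Step 3. [r5c8∈{4,6,9}] across col 8, 9 lands solely at r5c8, so r5c8=9.
Step 4. [r5c7∈{3,4,6}] 4 has one home in box 6: r5c7 ⇒ r5c7=4.
Step 5. [r9c1∈{4,5,6,9}] r9c1 is the only open cell in col 1 admitting 5 ⇒ r9c1=5.
Step 6. [r7c7∈{6}] only 6 remains possible at r7c7 ⇒ r7c7=6.
Step 7. [r3c1∈{9}] r3c1 is down to just 9. So r3c1=9.
Step 8. [r6c1∈{4}] only 4 remains possible at r6c1, so r6c1=4.
Step 9. [r6c5∈{3,5}] r6c5 is the only open cell in col 5 admitting 3, so r6c5=3.
Step 10. [r9c2∈{4,9}] col 2 places 9 nowhere but r9c2, so r9c2=9.
Step 11. [r9c5∈{6}] nothing but 6 survives at r9c5. So r9c5=6.
Step 12. [r8c3∈{1,4,6}] in row 8, 6 fits only at r8c3. So r8c3=6.
Step 13. [r2c3∈{1,4,7}] across col 3, 1 lands solely at r2c3. So r2c3=1.
Step 14. [r7c6∈{1,4}] r7c6 is the only open cell in row 7 admitting 1, so r7c6=1.
Step 15. [r1c2∈{4}] r1c2 has the single candidate 4 ⇒ r1c2=4.
Step 16. [r6c6∈{5}] r6c6 is down to just 5, so r6c6=5.
Step 17. [r2c1∈{7,8}] row 2 places 7 nowhere but r2c1, so r2c1=7.
Step 18. [r2c7∈{8}] r2c7 is down to just 8 ⇒ r2c7=8.
Step 19. [r5c2∈{2,3}] row 5 places 2 nowhere but r5c2 ⇒ r5c2=2.
Step 20. [r9c7∈{3}] nothing but 3 survives at r9c7 ⇒ r9c7=3.
Step 21. [r1c1∈{8}] r1c1's peers cover all but 8. So r1c1=8.
Step 22. [r6c3∈{9}] r6c3 has the single candidate 9. So r6c3=9.
Step 23. [r1c5∈{7}] r1c5 is down to just 7. So r1c5=7.
Step 24. [r1c4∈{1}] only 1 remains possible at r1c4, so r1c4=1.
Step 25. [r8c9∈{7}] r8c9 is down to just 7 ⇒ r8c9=7.
Step 26. [r8c2∈{1}] r8c2 has the single candidate 1. So r8c2=1.
Step 27. [r7c5∈{9}] nothing but 9 survives at r7c5, so r7c5=9.
Step 28. [r3c4∈{5}] only 5 remains possible at r3c4 ⇒ r3c4=5.
Step 29. [r5c4∈{8}] r5c4 has the single candidate 8. So r5c4=8.
Step 30. [r5c1∈{6}] r5c1 is down to just 6 ⇒ r5c1=6.
Step 31. [r7c8∈{4}] only 4 remains possible at r7c8. So r7c8=4.
Step 32. [r1c7∈{2}] nothing but 2 survives at r1c7. So r1c7=2.
Step 33. [r8c6∈{4}] only 4 remains possible at r8c6. So r8c6=4.
Step 34. [r2c4∈{4}] only 4 remains possible at r2c4. So r2c4=4.
Step 35. [r4c8∈{6}] r4c8 is down to just 6, so r4c8=6.
Step 36. [r6c9∈{1}] only 1 remains possible at r6c9. So r6c9=1.
Step 37. [r5c9∈{3}] r5c9's peers cover all but 3 ⇒ r5c9=3.
Step 38. [r9c3∈{4}] r9c3 is down to just 4 ⇒ r9c3=4.
Step 39. [r4c2∈{3}] only 3 remains possible at r4c2, so r4c2=3.
Step 40. [r4c3∈{7}] nothing but 7 survives at r4c3 ⇒ r4c3=7.
Step 41. [r1c6∈{6}] only 6 remains possible at r1c6. So r1c6=6.
Step 42. [r1c9∈{9}] r1c9 is down to just 9 ⇒ r1c9=9.
Step 43. [r3c6∈{3}] nothing but 3 survives at r3c6 ⇒ r3c6=3.
Step 44. [r8c5∈{5}] only 5 remains possible at r8c5. So r8c5=5.

Answer: 8 4 3 1 7 6 2 5 9 / 7 5 1 4 2 9 8 3 6 / 9 6 2 5 8 3 1 7 4 / 1 3 7 9 4 2 5 6 8 / 6 2 5 8 1 7 4 9 3 / 4 8 9 6 3 5 7 2 1 / 3 7 8 2 9 1 6 4 5 / 2 1 6 3 5 4 9 8 7 / 5 9 4 7 6 8 3 1 2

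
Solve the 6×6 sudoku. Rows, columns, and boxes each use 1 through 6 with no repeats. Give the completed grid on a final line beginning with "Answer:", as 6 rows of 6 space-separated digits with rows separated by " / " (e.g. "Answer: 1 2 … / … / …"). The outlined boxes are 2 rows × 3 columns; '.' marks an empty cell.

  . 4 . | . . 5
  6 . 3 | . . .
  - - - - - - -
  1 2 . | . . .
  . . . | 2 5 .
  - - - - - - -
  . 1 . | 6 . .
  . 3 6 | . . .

Step 1. [r4c6∈{1,3,4,6}] 1 has one home in row 4: r4c6, so r4c6=1.
Step 2. [r1c5∈{1,2,3,6}] 6 has one home in row 1: r1c5 ⇒ r1c5=6.
Step 3. [r6c4∈{1,4,5}] r6c4 is the only open cell in col 4 admitting 5, so r6c4=5.
Step 4. [r4c3∈{4}] r4c3's peers cover all but 4 ⇒ r4c3=4.
Step 5. [r6c5∈{1,2,4}] across row 6, 1 lands solely at r6c5 ⇒ r6c5=1.
Step 6. [r5c1∈{2,4,5}] in col 1, 5 fits only at r5c1. So r5c1=5.
Step 7. [r5c3∈{2}] only 2 remains possible at r5c3. So r5c3=2.
Step 8. [r3c6∈{3,4,6}] in row 3, 6 fits only at r3c6, so r3c6=6.
Step 9. [r2c4∈{1,4}] r2c4 is the only open cell in row 2 admitting 1. So r2c4=1.
Step 10. [r3c4∈{3,4}] r3c4 is the only open cell in col 4 admitting 4 ⇒ r3c4=4.
Step 11. [r5c6∈{3,4}] in col 6, 3 fits only at r5c6, so r5c6=3.
Step 12. [r6c6∈{2,4}] 2 has one home in row 6: r6c6. So r6c6=2.
Step 13. [r2c6∈{4}] r2c6 is down to just 4. So r2c6=4.
Step 14. [r6c1∈{4}] r6c1 is down to just 4 ⇒ r6c1=4.
Step 15. [r2c5∈{2}] r2c5's peers cover all but 2, so r2c5=2.
Step 16. [r2c2∈{5}] only 5 remains possible at r2c2, so r2c2=5.
Step 17. [r4c2∈{6}] r4c2 has the single candidate 6. So r4c2=6.
Step 18. [r1c1∈{2}] r1c1 has the single candidate 2, so r1c1=2.
Step 19. [r1c4∈{3}] r1c4 is down to just 3, so r1c4=3.
Step 20. [r3c3∈{5}] nothing but 5 survives at r3c3. So r3c3=5.
Step 21. [r5c5∈{4}] only 4 remains possible at r5c5, so r5c5=4.
Step 22. [r4c1∈{3}] r4c1's peers cover all but 3 ⇒ r4c1=3.
Step 23. [r1c3∈{1}] r1c3 has the single candidate 1. So r1c3=1.
Step 24. [r3c5∈{3}] r3c5 is down to just 3. So r3c5=3.

Answer: 2 4 1 3 6 5 / 6 5 3 1 2 4 / 1 2 5 4 3 6 / 3 6 4 2 5 1 / 5 1 2 6 4 3 / 4 3 6 5 1 2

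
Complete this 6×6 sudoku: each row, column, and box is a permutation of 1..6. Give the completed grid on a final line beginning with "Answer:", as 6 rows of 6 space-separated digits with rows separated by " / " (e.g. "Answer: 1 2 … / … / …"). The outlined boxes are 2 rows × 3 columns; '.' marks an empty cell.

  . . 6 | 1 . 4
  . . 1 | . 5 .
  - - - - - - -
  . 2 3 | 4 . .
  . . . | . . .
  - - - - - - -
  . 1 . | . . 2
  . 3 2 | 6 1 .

Step 1. [r4c2∈{4,5,6}] in col 2, 6 fits only at r4c2 ⇒ r4c2=6.
Step 2. [r6c1∈{4,5}] across row 6, 4 lands solely at r6c1, so r6c1=4.
Step 3. [r6c6∈{5}] r6c6's peers cover all but 5 ⇒ r6c6=5.
Step 4. [r3c1∈{1,5}] 5 has one home in row 3: r3c1, so r3c1=5.
Step 5. [r5c4∈{3}] only 3 remains possible at r5c4, so r5c4=3.
Step 6. [r2c4∈{2}] only 2 remains possible at r2c4. So r2c4=2.
Step 7. [r1c5∈{3}] r1c5's peers cover all but 3 ⇒ r1c5=3.
Step 8. [r3c6∈{1,6}] r3c6 is the only open cell in row 3 admitting 1 ⇒ r3c6=1.
Step 9. [r5c5∈{4}] r5c5 has the single candidate 4. So r5c5=4.
Step 10. [r4c3∈{4}] r4c3 has the single candidate 4. So r4c3=4.
Step 11. [r4c1∈{1}] r4c1 has the single candidate 1. So r4c1=1.
Step 12. [r5c3∈{5}] only 5 remains possible at r5c3. So r5c3=5.
Step 13. [r1c1∈{2}] nothing but 2 survives at r1c1, so r1c1=2.
Step 14. [r2c6∈{6}] only 6 remains possible at r2c6. So r2c6=6.
Step 15. [r3c5∈{6}] nothing but 6 survives at r3c5 ⇒ r3c5=6.
Step 16. [r4c6∈{3}] r4c6 is down to just 3, so r4c6=3.
Step 17. [r5c1∈{6}] r5c1 has the single candidate 6, so r5c1=6.
Step 18. [r2c1∈{3}] r2c1 is down to just 3. So r2c1=3.
Step 19. [r1c2∈{5}] r1c2's peers cover all but 5, so r1c2=5.
Step 20. [r2c2∈{4}] r2c2 has the single candidate 4, so r2c2=4.
Step 21. [r4c5∈{2}] only 2 remains possible at r4c5, so r4c5=2.
Step 22. [r4c4∈{5}] only 5 remains possible at r4c4, so r4c4=5.

Answer: 2 5 6 1 3 4 / 3 4 1 2 5 6 / 5 2 3 4 6 1 / 1 6 4 5 2 3 / 6 1 5 3 4 2 / 4 3 2 6 1 5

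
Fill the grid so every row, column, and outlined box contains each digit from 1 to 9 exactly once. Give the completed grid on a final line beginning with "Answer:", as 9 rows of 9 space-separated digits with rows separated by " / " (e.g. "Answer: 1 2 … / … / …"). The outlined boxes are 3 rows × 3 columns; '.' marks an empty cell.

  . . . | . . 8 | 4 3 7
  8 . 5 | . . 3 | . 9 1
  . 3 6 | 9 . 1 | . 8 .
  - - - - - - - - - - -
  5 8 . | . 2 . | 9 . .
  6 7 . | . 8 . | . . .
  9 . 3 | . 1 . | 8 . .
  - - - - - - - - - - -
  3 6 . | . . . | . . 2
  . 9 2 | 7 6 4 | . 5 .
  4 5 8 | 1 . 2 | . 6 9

Step 1. [r7c8∈{1,4,7}] across row 7, 4 lands solely at r7c8. So r7c8=4.
Step 2. [r1c4∈{2,5,6}] 6 has one home in row 1: r1c4. So r1c4=6.
Step 3. [r3c5∈{4,5,7}] in row 3, 4 fits only at r3c5. So r3c5=4.
Step 4. [r6c2∈{2,4}] 2 has one home in box 4: r6c2 ⇒ r6c2=2.
Step 5. [r3c9∈{5}] only 5 remains possible at r3c9, so r3c9=5.
Step 6. [r5c7∈{1,2,3,5}] col 7 places 5 nowhere but r5c7 ⇒ r5c7=5.
Step 7. [r8c1∈{1}] r8c1 has the single candidate 1, so r8c1=1.
Step 8. [r8c7∈{3}] r8c7 is down to just 3. So r8c7=3.
Step 9. [r6c8∈{7}] r6c8 has the single candidate 7, so r6c8=7.
Step 10. [r3c7∈{2}] nothing but 2 survives at r3c7 ⇒ r3c7=2.
Step 11. [r4c8∈{1}] nothing but 1 survives at r4c8. So r4c8=1.
Step 12. [r4c3∈{4}] r4c3 is down to just 4, so r4c3=4.
Step 13. [r7c5∈{5,9}] r7c5 is the only open cell in col 5 admitting 9, so r7c5=9.
Step 14. [r4c4∈{3}] only 3 remains possible at r4c4. So r4c4=3.
Step 15. [r7c6∈{5}] nothing but 5 survives at r7c6 ⇒ r7c6=5.
Step 16. [r6c6∈{6}] r6c6 is down to just 6 ⇒ r6c6=6.
Step 17. [r6c9∈{4}] nothing but 4 survives at r6c9, so r6c9=4.
Step 18. [r1c3∈{1,9}] across row 1, 9 lands solely at r1c3. So r1c3=9.
Step 19. [r9c7∈{7}] r9c7's peers cover all but 7 ⇒ r9c7=7.
Step 20. [r2c2∈{4}] only 4 remains possible at r2c2. So r2c2=4.
Step 21. [r4c9∈{6}] only 6 remains possible at r4c9. So r4c9=6.
Step 22. [r4c6∈{7}] only 7 remains possible at r4c6. So r4c6=7.
Step 23. [r7c3∈{7}] only 7 remains possible at r7c3 ⇒ r7c3=7.
Step 24. [r2c4∈{2}] r2c4's peers cover all but 2, so r2c4=2.
Step 25. [r7c7∈{1}] r7c7 is down to just 1. So r7c7=1.
Step 26. [r5c3∈{1}] only 1 remains possible at r5c3, so r5c3=1.
Step 27. [r9c5∈{3}] r9c5 has the single candidate 3 ⇒ r9c5=3.
Step 28. [r5c9∈{3}] only 3 remains possible at r5c9, so r5c9=3.
Step 29. [r5c8∈{2}] r5c8's peers cover all but 2, so r5c8=2.
Step 30. [r1c5∈{5}] r1c5 is down to just 5 ⇒ r1c5=5.
Step 31. [r1c2∈{1}] r1c2 is down to just 1, so r1c2=1.
Step 32. [r2c5∈{7}] only 7 remains possible at r2c5, so r2c5=7.
Step 33. [r5c4∈{4}] r5c4's peers cover all but 4 ⇒ r5c4=4.
Step 34. [r5c6∈{9}] only 9 remains possible at r5c6. So r5c6=9.
Step 35. [r1c1∈{2}] only 2 remains possible at r1c1, so r1c1=2.
Step 36. [r2c7∈{6}] r2c7 is down to just 6, so r2c7=6.
Step 37. [r6c4∈{5}] only 5 remains possible at r6c4 ⇒ r6c4=5.
Step 38. [r7c4∈{8}] only 8 remains possible at r7c4 ⇒ r7c4=8.
Step 39. [r3c1∈{7}] only 7 remains possible at r3c1, so r3c1=7.
Step 40. [r8c9∈{8}] r8c9 has the single candidate 8. So r8c9=8.

Answer: 2 1 9 6 5 8 4 3 7 / 8 4 5 2 7 3 6 9 1 / 7 3 6 9 4 1 2 8 5 / 5 8 4 3 2 7 9 1 6 / 6 7 1 4 8 9 5 2 3 / 9 2 3 5 1 6 8 7 4 / 3 6 7 8 9 5 1 4 2 / 1 9 2 7 6 4 3 5 8 / 4 5 8 1 3 2 7 6 9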